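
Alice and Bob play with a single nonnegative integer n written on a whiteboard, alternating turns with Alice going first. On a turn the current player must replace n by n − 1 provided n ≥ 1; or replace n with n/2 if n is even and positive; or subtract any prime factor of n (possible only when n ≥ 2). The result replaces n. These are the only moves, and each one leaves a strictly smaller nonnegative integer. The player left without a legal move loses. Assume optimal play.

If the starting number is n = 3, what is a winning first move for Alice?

Move to 0.

Positions with no move are L. A position that does have a move is losing for the player to move precisely when every available move leads to a winning position for the opponent. Fill in the labels:
n=0: no move → L
n=1: →0(L), so W
n=2: →0(L), so W
n=3: →0(L), so W
From 3, the L positions reachable in one move are: 0.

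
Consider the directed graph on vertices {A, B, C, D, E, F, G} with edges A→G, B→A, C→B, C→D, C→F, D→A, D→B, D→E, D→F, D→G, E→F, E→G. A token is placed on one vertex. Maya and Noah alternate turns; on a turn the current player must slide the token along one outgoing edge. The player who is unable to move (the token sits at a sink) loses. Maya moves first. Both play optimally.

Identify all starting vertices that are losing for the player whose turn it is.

B, F, G

Work bottom-up. With no move the player to move loses. Otherwise the position is W if at least one move leads to an L position for the opponent, and L if every move leads to a W.
Every edge goes from a vertex to one that appears earlier in the order F, G, E, A, B, D, C, so processing vertices in that order labels each vertex after all of its successors.
F: no outgoing edge → L
G: no outgoing edge → L
E: →G(L), so W
A: →G(L), so W
B: →A(W) only, which is W, so L
D: →B(L), so W
C: →B(L), so W
The losing starting vertices are exactly the entries labelled L in this table (3 of them).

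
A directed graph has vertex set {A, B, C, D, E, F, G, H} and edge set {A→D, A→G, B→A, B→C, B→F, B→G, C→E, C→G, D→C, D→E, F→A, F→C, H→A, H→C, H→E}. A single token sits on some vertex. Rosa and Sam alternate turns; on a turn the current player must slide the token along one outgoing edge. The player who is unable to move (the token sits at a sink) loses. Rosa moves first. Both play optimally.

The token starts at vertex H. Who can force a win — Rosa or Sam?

Use the standard recursion: the mover loses at a terminal position; elsewhere, the mover wins exactly when some move hands the opponent an L position.
Every edge goes from a vertex to one that appears earlier in the order G, E, C, D, A, H, F, B, so processing vertices in that order labels each vertex after all of its successors.
G: no outgoing edge → L
E: no outgoing edge → L
C: can move to E, which is L ⇒ W
D: can move to E, which is L ⇒ W
A: can move to G, which is L ⇒ W
H: can move to E, which is L ⇒ W
F: moves to A(W), C(W); every one is W ⇒ L
B: can move to F, which is L ⇒ W
The starting position H is W: Rosa should move to E, handing over an L position.

Rosa wins.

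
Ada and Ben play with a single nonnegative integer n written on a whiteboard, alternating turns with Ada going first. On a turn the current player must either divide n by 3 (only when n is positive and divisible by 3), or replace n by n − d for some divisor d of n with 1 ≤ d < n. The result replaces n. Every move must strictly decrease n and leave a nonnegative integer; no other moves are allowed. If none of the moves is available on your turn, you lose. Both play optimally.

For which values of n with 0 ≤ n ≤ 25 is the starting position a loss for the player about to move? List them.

0, 1, 4, 7, 9, 11, 13, 15, 17, 19, 23, 25

Classify positions by backward induction: terminal positions (no move available) are L. From any other position, the mover wins iff some move reaches an L.
n=0: no move → L
n=1: no move → L
n=2: reaches L-position 1 → W
n=3: reaches L-position 1 → W
n=4: only reaches 2(W), 3(W), all W → L
n=5: reaches L-position 4 → W
n=6: reaches L-position 4 → W
n=7: only reaches 6(W), which is W → L
n=8: reaches L-position 4 → W
n=9: only reaches 3(W), 6(W), 8(W), all W → L
n=10: reaches L-position 9 → W
n=11: only reaches 10(W), which is W → L
n=12: reaches L-position 4 → W
n=13: only reaches 12(W), which is W → L
n=14: reaches L-position 7 → W
n=15: only reaches 5(W), 10(W), 12(W), 14(W), all W → L
n=16: reaches L-position 15 → W
n=17: only reaches 16(W), which is W → L
n=18: reaches L-position 9 → W
n=19: only reaches 18(W), which is W → L
n=20: reaches L-position 15 → W
n=21: reaches L-position 7 → W
n=22: reaches L-position 11 → W
n=23: only reaches 22(W), which is W → L
n=24: reaches L-position 23 → W
n=25: only reaches 20(W), 24(W), all W → L
Reading off the rows marked L gives the requested list; there are 12 such values of n.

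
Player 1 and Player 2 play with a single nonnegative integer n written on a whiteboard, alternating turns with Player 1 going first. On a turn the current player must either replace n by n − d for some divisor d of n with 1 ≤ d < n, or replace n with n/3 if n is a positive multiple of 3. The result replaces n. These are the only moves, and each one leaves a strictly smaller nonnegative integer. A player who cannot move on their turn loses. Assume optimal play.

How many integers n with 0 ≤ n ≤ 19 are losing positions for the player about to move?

10

Compute win/loss labels from the base case upward. A position with no move is L. Any other position is W if it can reach an L in one move, else L.
n=0: no move → L
n=1: no move → L
n=2: can move to 1, which is L ⇒ W
n=3: can move to 1, which is L ⇒ W
n=4: moves to 2(W), 3(W); every one is W ⇒ L
n=5: can move to 4, which is L ⇒ W
n=6: can move to 4, which is L ⇒ W
n=7: the only move is to 6(W), a W ⇒ L
n=8: can move to 4, which is L ⇒ W
n=9: moves to 3(W), 6(W), 8(W); every one is W ⇒ L
n=10: can move to 9, which is L ⇒ W
n=11: the only move is to 10(W), a W ⇒ L
n=12: can move to 4, which is L ⇒ W
n=13: the only move is to 12(W), a W ⇒ L
n=14: can move to 7, which is L ⇒ W
n=15: moves to 5(W), 10(W), 12(W), 14(W); every one is W ⇒ L
n=16: can move to 15, which is L ⇒ W
n=17: the only move is to 16(W), a W ⇒ L
n=18: can move to 9, which is L ⇒ W
n=19: the only move is to 18(W), a W ⇒ L
L entries with 0 ≤ n ≤ 19: n = 0, 1, 4, 7, 9, 11, 13, 15, 17, 19; that makes 10.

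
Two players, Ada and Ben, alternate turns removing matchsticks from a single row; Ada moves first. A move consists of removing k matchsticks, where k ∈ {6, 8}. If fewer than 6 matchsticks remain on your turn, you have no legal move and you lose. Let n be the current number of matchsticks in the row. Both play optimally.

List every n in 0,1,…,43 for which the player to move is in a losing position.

Use the standard recursion: the mover loses at a terminal position; elsewhere, the mover wins exactly when some move hands the opponent an L position.
n=0: no move → L
n=1: no move → L
n=2: no move → L
n=3: no move → L
n=4: no move → L
n=5: no move → L
n=6: reaches L-position 0 → W
n=7: reaches L-position 1 → W
n=8: reaches L-position 2 → W
n=9: reaches L-position 3 → W
n=10: reaches L-position 4 → W
n=11: reaches L-position 5 → W
n=12: reaches L-position 4 → W
n=13: reaches L-position 5 → W
n=14: only reaches 8(W), 6(W), all W → L
n=15: only reaches 9(W), 7(W), all W → L
n=16: only reaches 10(W), 8(W), all W → L
n=17: only reaches 11(W), 9(W), all W → L
n=18: only reaches 12(W), 10(W), all W → L
n=19: only reaches 13(W), 11(W), all W → L
n=20: reaches L-position 14 → W
n=21: reaches L-position 15 → W
n=22: reaches L-position 16 → W
n=23: reaches L-position 17 → W
n=24: reaches L-position 18 → W
n=25: reaches L-position 19 → W
n=26: reaches L-position 18 → W
n=27: reaches L-position 19 → W
n=28: only reaches 22(W), 20(W), all W → L
n=29: only reaches 23(W), 21(W), all W → L
n=30: only reaches 24(W), 22(W), all W → L
n=31: only reaches 25(W), 23(W), all W → L
n=32: only reaches 26(W), 24(W), all W → L
n=33: only reaches 27(W), 25(W), all W → L
n=34: reaches L-position 28 → W
n=35: reaches L-position 29 → W
n=36: reaches L-position 30 → W
n=37: reaches L-position 31 → W
n=38: reaches L-position 32 → W
n=39: reaches L-position 33 → W
n=40: reaches L-position 32 → W
n=41: reaches L-position 33 → W
n=42: only reaches 36(W), 34(W), all W → L
n=43: only reaches 37(W), 35(W), all W → L
The losing starting values of n are exactly the entries labelled L in this table (20 of them).

0, 1, 2, 3, 4, 5, 14, 15, 16, 17, 18, 19, 28, 29, 30, 31, 32, 33, 42, 43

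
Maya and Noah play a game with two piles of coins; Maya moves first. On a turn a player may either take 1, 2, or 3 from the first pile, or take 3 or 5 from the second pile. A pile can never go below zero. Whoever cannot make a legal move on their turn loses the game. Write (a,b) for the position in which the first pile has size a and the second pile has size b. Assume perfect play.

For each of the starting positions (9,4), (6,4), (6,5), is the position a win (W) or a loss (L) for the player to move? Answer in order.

Compute win/loss labels from the base case upward. A position with no move is L. Any other position is W if it can reach an L in one move, else L.
No move ever increases a pile, so every position that can arise here has a ≤ 9 and b ≤ 5; it is enough to label the cells with 0 ≤ a ≤ 9 and 0 ≤ b ≤ 5.
Every move lowers a or b (never raises either), so fill the grid row by row in increasing a, and left to right within a row: each cell's successors are then already labelled.
      b=0  b=1  b=2  b=3  b=4  b=5
a=0:    L    L    L    W    W    W
a=1:    W    W    W    L    L    L
a=2:    W    W    W    W    W    W
a=3:    W    W    W    W    W    W
a=4:    L    L    L    W    W    W
a=5:    W    W    W    L    L    L
a=6:    W    W    W    W    W    W
a=7:    W    W    W    W    W    W
a=8:    L    L    L    W    W    W
a=9:    W    W    W    L    L    L
Cells with no legal move (terminal, hence L): (0,0), (0,1), (0,2).
The remaining L cells, each justified by listing all of its moves:
(1,3): →(0,3)(W), (1,0)(W) — all W, so L
(1,4): →(0,4)(W), (1,1)(W) — all W, so L
(1,5): →(0,5)(W), (1,2)(W), (1,0)(W) — all W, so L
(4,0): →(3,0)(W), (2,0)(W), (1,0)(W) — all W, so L
(4,1): →(3,1)(W), (2,1)(W), (1,1)(W) — all W, so L
(4,2): →(3,2)(W), (2,2)(W), (1,2)(W) — all W, so L
(5,3): →(4,3)(W), (3,3)(W), (2,3)(W), (5,0)(W) — all W, so L
(5,4): →(4,4)(W), (3,4)(W), (2,4)(W), (5,1)(W) — all W, so L
(5,5): →(4,5)(W), (3,5)(W), (2,5)(W), (5,2)(W), (5,0)(W) — all W, so L
(8,0): →(7,0)(W), (6,0)(W), (5,0)(W) — all W, so L
(8,1): →(7,1)(W), (6,1)(W), (5,1)(W) — all W, so L
(8,2): →(7,2)(W), (6,2)(W), (5,2)(W) — all W, so L
(9,3): →(8,3)(W), (7,3)(W), (6,3)(W), (9,0)(W) — all W, so L
(9,4): →(8,4)(W), (7,4)(W), (6,4)(W), (9,1)(W) — all W, so L
(9,5): →(8,5)(W), (7,5)(W), (6,5)(W), (9,2)(W), (9,0)(W) — all W, so L
Every other cell has at least one move into one of the L cells above, so it is W.
(9,4): one of the L cells justified above, so L
(6,4): the move to (5,4) reaches an L cell, so W
(6,5): the move to (5,5) reaches an L cell, so W

(9,4): L, (6,4): W, (6,5): W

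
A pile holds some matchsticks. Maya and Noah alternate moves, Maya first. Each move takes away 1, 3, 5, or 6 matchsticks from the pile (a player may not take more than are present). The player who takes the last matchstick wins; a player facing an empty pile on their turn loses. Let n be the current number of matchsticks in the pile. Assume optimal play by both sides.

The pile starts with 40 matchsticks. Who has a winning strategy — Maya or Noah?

Label each position W (a win for the player to move) or L (a loss). A position with no legal move is L; any other position is W exactly when some move reaches an L, and L when every move reaches a W.
n=0: no move → L
n=1: →0(L), so W
n=2: →1(W) only, which is W, so L
n=3: →2(L), so W
n=4: →3(W), 1(W) — all W, so L
n=5: →4(L), so W
n=6: →0(L), so W
n=7: →4(L), so W
n=8: →2(L), so W
n=9: →4(L), so W
n=10: →4(L), so W
n=11: →10(W), 8(W), 6(W), 5(W) — all W, so L
n=12: →11(L), so W
n=13: →12(W), 10(W), 8(W), 7(W) — all W, so L
n=14: →13(L), so W
n=15: →14(W), 12(W), 10(W), 9(W) — all W, so L
n=16: →15(L), so W
n=17: →11(L), so W
n=18: →15(L), so W
n=19: →13(L), so W
n=20: →15(L), so W
n=21: →15(L), so W
n=22: →21(W), 19(W), 17(W), 16(W) — all W, so L
n=23: →22(L), so W
n=24: →23(W), 21(W), 19(W), 18(W) — all W, so L
n=25: →24(L), so W
n=26: →25(W), 23(W), 21(W), 20(W) — all W, so L
n=27: →26(L), so W
n=28: →22(L), so W
n=29: →26(L), so W
n=30: →24(L), so W
n=31: →26(L), so W
n=32: →26(L), so W
n=33: →32(W), 30(W), 28(W), 27(W) — all W, so L
n=34: →33(L), so W
n=35: →34(W), 32(W), 30(W), 29(W) — all W, so L
n=36: →35(L), so W
n=37: →36(W), 34(W), 32(W), 31(W) — all W, so L
n=38: →37(L), so W
n=39: →33(L), so W
n=40: →37(L), so W
The starting position 40 is W: Maya should remove 3, leaving 37, handing over an L position.

Maya wins.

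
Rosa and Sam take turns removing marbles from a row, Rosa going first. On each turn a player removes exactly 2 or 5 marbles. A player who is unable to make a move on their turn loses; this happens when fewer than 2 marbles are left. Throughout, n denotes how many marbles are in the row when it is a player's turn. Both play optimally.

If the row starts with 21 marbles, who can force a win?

Classify positions by backward induction: terminal positions (no move available) are L. From any other position, the mover wins iff some move reaches an L.
n=0: no move → L
n=1: no move → L
n=2: W (go to 0, an L position)
n=3: W (go to 1, an L position)
n=4: L (sole option 2(W) is W)
n=5: W (go to 0, an L position)
n=6: W (go to 4, an L position)
n=7: L (options 5(W), 2(W) are all W)
n=8: L (options 6(W), 3(W) are all W)
n=9: W (go to 7, an L position)
n=10: W (go to 8, an L position)
n=11: L (options 9(W), 6(W) are all W)
n=12: W (go to 7, an L position)
n=13: W (go to 11, an L position)
n=14: L (options 12(W), 9(W) are all W)
n=15: L (options 13(W), 10(W) are all W)
n=16: W (go to 14, an L position)
n=17: W (go to 15, an L position)
n=18: L (options 16(W), 13(W) are all W)
n=19: W (go to 14, an L position)
n=20: W (go to 18, an L position)
n=21: L (options 19(W), 16(W) are all W)
The starting position 21 is L: whatever Rosa does, the opponent receives a W position.

Sam wins.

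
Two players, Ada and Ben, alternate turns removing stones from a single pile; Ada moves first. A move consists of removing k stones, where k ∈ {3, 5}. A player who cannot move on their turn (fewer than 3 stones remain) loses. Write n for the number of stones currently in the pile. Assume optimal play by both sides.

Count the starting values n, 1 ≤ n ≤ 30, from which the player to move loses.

Classify positions by backward induction: terminal positions (no move available) are L. From any other position, the mover wins iff some move reaches an L.
n=0: no move → L
n=1: no move → L
n=2: no move → L
n=3: reaches L-position 0 → W
n=4: reaches L-position 1 → W
n=5: reaches L-position 2 → W
n=6: reaches L-position 1 → W
n=7: reaches L-position 2 → W
n=8: only reaches 5(W), 3(W), all W → L
n=9: only reaches 6(W), 4(W), all W → L
n=10: only reaches 7(W), 5(W), all W → L
n=11: reaches L-position 8 → W
n=12: reaches L-position 9 → W
n=13: reaches L-position 10 → W
n=14: reaches L-position 9 → W
n=15: reaches L-position 10 → W
n=16: only reaches 13(W), 11(W), all W → L
n=17: only reaches 14(W), 12(W), all W → L
n=18: only reaches 15(W), 13(W), all W → L
n=19: reaches L-position 16 → W
n=20: reaches L-position 17 → W
n=21: reaches L-position 18 → W
n=22: reaches L-position 17 → W
n=23: reaches L-position 18 → W
n=24: only reaches 21(W), 19(W), all W → L
n=25: only reaches 22(W), 20(W), all W → L
n=26: only reaches 23(W), 21(W), all W → L
n=27: reaches L-position 24 → W
n=28: reaches L-position 25 → W
n=29: reaches L-position 26 → W
n=30: reaches L-position 25 → W
L entries with 1 ≤ n ≤ 30 (n=0 is outside the asked range and is not counted): n = 1, 2, 8, 9, 10, 16, 17, 18, 24, 25, 26; that makes 11.

11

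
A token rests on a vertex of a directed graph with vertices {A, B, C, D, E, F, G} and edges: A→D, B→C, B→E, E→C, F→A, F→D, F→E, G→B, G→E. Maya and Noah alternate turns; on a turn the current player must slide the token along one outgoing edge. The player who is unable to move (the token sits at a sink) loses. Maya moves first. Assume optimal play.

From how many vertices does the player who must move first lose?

Label each position W (a win for the player to move) or L (a loss). A position with no legal move is L; any other position is W exactly when some move reaches an L, and L when every move reaches a W.
Every edge goes from a vertex to one that appears earlier in the order C, D, E, B, A, F, G, so processing vertices in that order labels each vertex after all of its successors.
C: no outgoing edge → L
D: no outgoing edge → L
E: can move to C, which is L ⇒ W
B: can move to C, which is L ⇒ W
A: can move to D, which is L ⇒ W
F: can move to D, which is L ⇒ W
G: moves to B(W), E(W); every one is W ⇒ L
The L vertices are C, D, G; that is 3 in all.

3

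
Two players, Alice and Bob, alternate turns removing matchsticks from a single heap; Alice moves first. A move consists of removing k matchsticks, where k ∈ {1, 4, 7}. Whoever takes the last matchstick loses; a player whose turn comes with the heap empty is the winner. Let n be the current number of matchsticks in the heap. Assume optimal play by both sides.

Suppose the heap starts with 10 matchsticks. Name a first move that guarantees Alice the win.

Remove 1, leaving 9.

Classify positions by backward induction: terminal positions (no move available) are W. From any other position, the mover wins iff some move reaches an L.
n=0: no move; the opponent has just taken the last matchstick and therefore loses → W
n=1: L (sole option 0(W) is W)
n=2: W (go to 1, an L position)
n=3: L (sole option 2(W) is W)
n=4: W (go to 3, an L position)
n=5: W (go to 1, an L position)
n=6: L (options 5(W), 2(W) are all W)
n=7: W (go to 6, an L position)
n=8: W (go to 1, an L position)
n=9: L (options 8(W), 5(W), 2(W) are all W)
n=10: W (go to 9, an L position)
From 10, the L positions reachable in one move are: 9, 6, 3. Any move reaching one of these is winning.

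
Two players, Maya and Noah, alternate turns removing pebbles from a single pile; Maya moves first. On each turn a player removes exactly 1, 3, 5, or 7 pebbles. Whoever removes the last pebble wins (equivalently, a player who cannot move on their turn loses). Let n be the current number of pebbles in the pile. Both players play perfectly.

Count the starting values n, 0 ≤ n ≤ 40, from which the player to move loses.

Use the standard recursion: the mover loses at a terminal position; elsewhere, the mover wins exactly when some move hands the opponent an L position.
n=0: no move → L
n=1: reaches L-position 0 → W
n=2: only reaches 1(W), which is W → L
n=3: reaches L-position 2 → W
n=4: only reaches 3(W), 1(W), all W → L
n=5: reaches L-position 4 → W
n=6: only reaches 5(W), 3(W), 1(W), all W → L
n=7: reaches L-position 6 → W
n=8: only reaches 7(W), 5(W), 3(W), 1(W), all W → L
n=9: reaches L-position 8 → W
n=10: only reaches 9(W), 7(W), 5(W), 3(W), all W → L
n=11: reaches L-position 10 → W
n=12: only reaches 11(W), 9(W), 7(W), 5(W), all W → L
n=13: reaches L-position 12 → W
n=14: only reaches 13(W), 11(W), 9(W), 7(W), all W → L
n=15: reaches L-position 14 → W
n=16: only reaches 15(W), 13(W), 11(W), 9(W), all W → L
n=17: reaches L-position 16 → W
n=18: only reaches 17(W), 15(W), 13(W), 11(W), all W → L
n=19: reaches L-position 18 → W
n=20: only reaches 19(W), 17(W), 15(W), 13(W), all W → L
n=21: reaches L-position 20 → W
n=22: only reaches 21(W), 19(W), 17(W), 15(W), all W → L
n=23: reaches L-position 22 → W
n=24: only reaches 23(W), 21(W), 19(W), 17(W), all W → L
n=25: reaches L-position 24 → W
n=26: only reaches 25(W), 23(W), 21(W), 19(W), all W → L
n=27: reaches L-position 26 → W
n=28: only reaches 27(W), 25(W), 23(W), 21(W), all W → L
n=29: reaches L-position 28 → W
n=30: only reaches 29(W), 27(W), 25(W), 23(W), all W → L
n=31: reaches L-position 30 → W
n=32: only reaches 31(W), 29(W), 27(W), 25(W), all W → L
n=33: reaches L-position 32 → W
n=34: only reaches 33(W), 31(W), 29(W), 27(W), all W → L
n=35: reaches L-position 34 → W
n=36: only reaches 35(W), 33(W), 31(W), 29(W), all W → L
n=37: reaches L-position 36 → W
n=38: only reaches 37(W), 35(W), 33(W), 31(W), all W → L
n=39: reaches L-position 38 → W
n=40: only reaches 39(W), 37(W), 35(W), 33(W), all W → L
L entries with 0 ≤ n ≤ 40: n = 0, 2, 4, 6, 8, 10, 12, 14, 16, 18, 20, 22, 24, 26, 28, 30, 32, 34, 36, 38, 40; that makes 21.

21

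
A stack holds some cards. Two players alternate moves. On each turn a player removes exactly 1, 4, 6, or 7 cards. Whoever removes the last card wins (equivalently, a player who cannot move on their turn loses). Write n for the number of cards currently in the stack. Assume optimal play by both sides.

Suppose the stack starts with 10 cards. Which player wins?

Compute win/loss labels from the base case upward. A position with no move is L. Any other position is W if it can reach an L in one move, else L.
n=0: no move → L
n=1: →0(L), so W
n=2: →1(W) only, which is W, so L
n=3: →2(L), so W
n=4: →0(L), so W
n=5: →4(W), 1(W) — all W, so L
n=6: →5(L), so W
n=7: →0(L), so W
n=8: →2(L), so W
n=9: →5(L), so W
n=10: →9(W), 6(W), 4(W), 3(W) — all W, so L
The starting position 10 is L: whatever the player to move does, the opponent receives a W position.

The second player wins.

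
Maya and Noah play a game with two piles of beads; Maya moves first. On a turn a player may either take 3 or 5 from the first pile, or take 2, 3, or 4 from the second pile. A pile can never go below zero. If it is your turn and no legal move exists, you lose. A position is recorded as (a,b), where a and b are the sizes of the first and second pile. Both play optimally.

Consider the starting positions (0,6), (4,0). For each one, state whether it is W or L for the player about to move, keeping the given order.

Work bottom-up. With no move the player to move loses. Otherwise the position is W if at least one move leads to an L position for the opponent, and L if every move leads to a W.
No move ever increases a pile, so every position that can arise here has a ≤ 4 and b ≤ 6; it is enough to label the cells with 0 ≤ a ≤ 4 and 0 ≤ b ≤ 6.
Every move lowers a or b (never raises either), so fill the grid row by row in increasing a, and left to right within a row: each cell's successors are then already labelled.
      b=0  b=1  b=2  b=3  b=4  b=5  b=6
a=0:    L    L    W    W    W    W    L
a=1:    L    L    W    W    W    W    L
a=2:    L    L    W    W    W    W    L
a=3:    W    W    L    L    W    W    W
a=4:    W    W    L    L    W    W    W
Cells with no legal move (terminal, hence L): (0,0), (0,1), (1,0), (1,1), (2,0), (2,1).
The remaining L cells, each justified by listing all of its moves:
(0,6): moves to (0,4)(W), (0,3)(W), (0,2)(W); every one is W ⇒ L
(1,6): moves to (1,4)(W), (1,3)(W), (1,2)(W); every one is W ⇒ L
(2,6): moves to (2,4)(W), (2,3)(W), (2,2)(W); every one is W ⇒ L
(3,2): moves to (0,2)(W), (3,0)(W); every one is W ⇒ L
(3,3): moves to (0,3)(W), (3,1)(W), (3,0)(W); every one is W ⇒ L
(4,2): moves to (1,2)(W), (4,0)(W); every one is W ⇒ L
(4,3): moves to (1,3)(W), (4,1)(W), (4,0)(W); every one is W ⇒ L
Every other cell has at least one move into one of the L cells above, so it is W.
(0,6): one of the L cells justified above, so L
(4,0): the move to (1,0) reaches an L cell, so W

(0,6): L, (4,0): W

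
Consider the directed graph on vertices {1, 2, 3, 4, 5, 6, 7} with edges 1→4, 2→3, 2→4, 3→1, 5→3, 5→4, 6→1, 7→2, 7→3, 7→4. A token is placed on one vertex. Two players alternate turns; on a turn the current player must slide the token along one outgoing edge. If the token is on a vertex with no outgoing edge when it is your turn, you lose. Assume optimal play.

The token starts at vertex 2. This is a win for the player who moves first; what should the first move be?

Work bottom-up. With no move the player to move loses. Otherwise the position is W if at least one move leads to an L position for the opponent, and L if every move leads to a W.
Every edge goes from a vertex to one that appears earlier in the order 4, 1, 3, 2, 5, 6, 7, so processing vertices in that order labels each vertex after all of its successors.
4: no outgoing edge → L
1: can move to 4, which is L ⇒ W
3: the only move is to 1(W), a W ⇒ L
2: can move to 3, which is L ⇒ W
5: can move to 3, which is L ⇒ W
6: the only move is to 1(W), a W ⇒ L
7: can move to 3, which is L ⇒ W
From 2, the L positions reachable in one move are: 3, 4. Any move reaching one of these is winning.

Move to 3.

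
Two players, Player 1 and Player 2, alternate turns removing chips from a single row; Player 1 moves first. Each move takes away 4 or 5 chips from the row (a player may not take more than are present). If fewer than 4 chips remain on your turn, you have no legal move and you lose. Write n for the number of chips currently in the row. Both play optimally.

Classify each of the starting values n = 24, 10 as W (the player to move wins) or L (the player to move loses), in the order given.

24: W, 10: L

Use the standard recursion: the mover loses at a terminal position; elsewhere, the mover wins exactly when some move hands the opponent an L position.
n=0: no move → L
n=1: no move → L
n=2: no move → L
n=3: no move → L
n=4: can move to 0, which is L ⇒ W
n=5: can move to 1, which is L ⇒ W
n=6: can move to 2, which is L ⇒ W
n=7: can move to 3, which is L ⇒ W
n=8: can move to 3, which is L ⇒ W
n=9: moves to 5(W), 4(W); every one is W ⇒ L
n=10: moves to 6(W), 5(W); every one is W ⇒ L
n=11: moves to 7(W), 6(W); every one is W ⇒ L
n=12: moves to 8(W), 7(W); every one is W ⇒ L
n=13: can move to 9, which is L ⇒ W
n=14: can move to 10, which is L ⇒ W
n=15: can move to 11, which is L ⇒ W
n=16: can move to 12, which is L ⇒ W
n=17: can move to 12, which is L ⇒ W
n=18: moves to 14(W), 13(W); every one is W ⇒ L
n=19: moves to 15(W), 14(W); every one is W ⇒ L
n=20: moves to 16(W), 15(W); every one is W ⇒ L
n=21: moves to 17(W), 16(W); every one is W ⇒ L
n=22: can move to 18, which is L ⇒ W
n=23: can move to 19, which is L ⇒ W
n=24: can move to 20, which is L ⇒ W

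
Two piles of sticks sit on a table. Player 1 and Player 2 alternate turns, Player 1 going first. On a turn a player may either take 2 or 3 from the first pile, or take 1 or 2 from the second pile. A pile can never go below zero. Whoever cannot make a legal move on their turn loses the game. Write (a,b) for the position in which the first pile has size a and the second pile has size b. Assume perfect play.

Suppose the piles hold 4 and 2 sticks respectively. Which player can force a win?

Player 2 wins.

Use the standard recursion: the mover loses at a terminal position; elsewhere, the mover wins exactly when some move hands the opponent an L position.
No move ever increases a pile, so every position that can arise here has a ≤ 4 and b ≤ 2; it is enough to label the cells with 0 ≤ a ≤ 4 and 0 ≤ b ≤ 2.
Every move lowers a or b (never raises either), so fill the grid row by row in increasing a, and left to right within a row: each cell's successors are then already labelled.
      b=0  b=1  b=2
a=0:    L    W    W
a=1:    L    W    W
a=2:    W    L    W
a=3:    W    L    W
a=4:    W    W    L
Cells with no legal move (terminal, hence L): (0,0), (1,0).
The remaining L cells, each justified by listing all of its moves:
(2,1): L (options (0,1)(W), (2,0)(W) are all W)
(3,1): L (options (1,1)(W), (0,1)(W), (3,0)(W) are all W)
(4,2): L (options (2,2)(W), (1,2)(W), (4,1)(W), (4,0)(W) are all W)
Every other cell has at least one move into one of the L cells above, so it is W.
The starting position (4,2) is L: whatever Player 1 does, the opponent receives a W position.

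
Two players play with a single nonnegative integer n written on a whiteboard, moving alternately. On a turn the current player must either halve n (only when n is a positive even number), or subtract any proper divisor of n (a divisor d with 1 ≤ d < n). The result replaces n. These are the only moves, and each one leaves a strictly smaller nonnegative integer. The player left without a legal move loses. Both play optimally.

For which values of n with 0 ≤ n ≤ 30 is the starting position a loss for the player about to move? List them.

0, 1, 3, 5, 7, 9, 11, 13, 15, 17, 19, 21, 23, 25, 27, 29

Work bottom-up. With no move the player to move loses. Otherwise the position is W if at least one move leads to an L position for the opponent, and L if every move leads to a W.
n=0: no move → L
n=1: no move → L
n=2: →1(L), so W
n=3: →2(W) only, which is W, so L
n=4: →3(L), so W
n=5: →4(W) only, which is W, so L
n=6: →3(L), so W
n=7: →6(W) only, which is W, so L
n=8: →7(L), so W
n=9: →6(W), 8(W) — all W, so L
n=10: →5(L), so W
n=11: →10(W) only, which is W, so L
n=12: →9(L), so W
n=13: →12(W) only, which is W, so L
n=14: →7(L), so W
n=15: →10(W), 12(W), 14(W) — all W, so L
n=16: →15(L), so W
n=17: →16(W) only, which is W, so L
n=18: →9(L), so W
n=19: →18(W) only, which is W, so L
n=20: →15(L), so W
n=21: →14(W), 18(W), 20(W) — all W, so L
n=22: →11(L), so W
n=23: →22(W) only, which is W, so L
n=24: →21(L), so W
n=25: →20(W), 24(W) — all W, so L
n=26: →13(L), so W
n=27: →18(W), 24(W), 26(W) — all W, so L
n=28: →21(L), so W
n=29: →28(W) only, which is W, so L
n=30: →15(L), so W
The losing starting values of n are exactly the entries labelled L in this table (16 of them).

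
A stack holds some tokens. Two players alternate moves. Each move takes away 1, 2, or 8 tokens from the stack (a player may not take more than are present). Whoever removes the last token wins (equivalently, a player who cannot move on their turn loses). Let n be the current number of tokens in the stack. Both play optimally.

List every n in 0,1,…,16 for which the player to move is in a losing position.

0, 3, 6, 9, 12, 15

Positions with no move are L. A position that does have a move is losing for the player to move precisely when every available move leads to a winning position for the opponent. Fill in the labels:
n=0: no move → L
n=1: can move to 0, which is L ⇒ W
n=2: can move to 0, which is L ⇒ W
n=3: moves to 2(W), 1(W); every one is W ⇒ L
n=4: can move to 3, which is L ⇒ W
n=5: can move to 3, which is L ⇒ W
n=6: moves to 5(W), 4(W); every one is W ⇒ L
n=7: can move to 6, which is L ⇒ W
n=8: can move to 6, which is L ⇒ W
n=9: moves to 8(W), 7(W), 1(W); every one is W ⇒ L
n=10: can move to 9, which is L ⇒ W
n=11: can move to 9, which is L ⇒ W
n=12: moves to 11(W), 10(W), 4(W); every one is W ⇒ L
n=13: can move to 12, which is L ⇒ W
n=14: can move to 12, which is L ⇒ W
n=15: moves to 14(W), 13(W), 7(W); every one is W ⇒ L
n=16: can move to 15, which is L ⇒ W
Reading off the rows marked L gives the requested list; there are 6 such values of n.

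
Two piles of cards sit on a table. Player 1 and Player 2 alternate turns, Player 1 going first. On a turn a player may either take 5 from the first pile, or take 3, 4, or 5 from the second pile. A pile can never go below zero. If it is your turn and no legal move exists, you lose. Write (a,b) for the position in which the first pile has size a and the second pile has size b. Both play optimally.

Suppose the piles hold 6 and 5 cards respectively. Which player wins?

Label each position W (a win for the player to move) or L (a loss). A position with no legal move is L; any other position is W exactly when some move reaches an L, and L when every move reaches a W.
No move ever increases a pile, so every position that can arise here has a ≤ 6 and b ≤ 5; it is enough to label the cells with 0 ≤ a ≤ 6 and 0 ≤ b ≤ 5.
Every move lowers a or b (never raises either), so fill the grid row by row in increasing a, and left to right within a row: each cell's successors are then already labelled.
      b=0  b=1  b=2  b=3  b=4  b=5
a=0:    L    L    L    W    W    W
a=1:    L    L    L    W    W    W
a=2:    L    L    L    W    W    W
a=3:    L    L    L    W    W    W
a=4:    L    L    L    W    W    W
a=5:    W    W    W    L    L    L
a=6:    W    W    W    L    L    L
Cells with no legal move (terminal, hence L): (0,0), (0,1), (0,2), (1,0), (1,1), (1,2), (2,0), (2,1), (2,2), (3,0), (3,1), (3,2), (4,0), (4,1), (4,2).
The remaining L cells, each justified by listing all of its moves:
(5,3): only reaches (0,3)(W), (5,0)(W), all W → L
(5,4): only reaches (0,4)(W), (5,1)(W), (5,0)(W), all W → L
(5,5): only reaches (0,5)(W), (5,2)(W), (5,1)(W), (5,0)(W), all W → L
(6,3): only reaches (1,3)(W), (6,0)(W), all W → L
(6,4): only reaches (1,4)(W), (6,1)(W), (6,0)(W), all W → L
(6,5): only reaches (1,5)(W), (6,2)(W), (6,1)(W), (6,0)(W), all W → L
Every other cell has at least one move into one of the L cells above, so it is W.
Every move from (6,5) reaches a W position, so the mover loses.

Player 2 wins.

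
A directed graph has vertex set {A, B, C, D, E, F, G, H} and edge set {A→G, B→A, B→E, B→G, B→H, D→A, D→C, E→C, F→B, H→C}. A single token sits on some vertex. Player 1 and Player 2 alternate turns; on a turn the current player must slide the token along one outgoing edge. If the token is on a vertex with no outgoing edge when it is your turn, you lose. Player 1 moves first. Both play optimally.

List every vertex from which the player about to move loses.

Label each position W (a win for the player to move) or L (a loss). A position with no legal move is L; any other position is W exactly when some move reaches an L, and L when every move reaches a W.
Every edge goes from a vertex to one that appears earlier in the order G, C, A, H, E, B, F, D, so processing vertices in that order labels each vertex after all of its successors.
G: no outgoing edge → L
C: no outgoing edge → L
A: reaches L-position G → W
H: reaches L-position C → W
E: reaches L-position C → W
B: reaches L-position G → W
F: only reaches B(W), which is W → L
D: reaches L-position C → W
Reading off the rows marked L gives the requested list; there are 3 such vertices.

C, F, G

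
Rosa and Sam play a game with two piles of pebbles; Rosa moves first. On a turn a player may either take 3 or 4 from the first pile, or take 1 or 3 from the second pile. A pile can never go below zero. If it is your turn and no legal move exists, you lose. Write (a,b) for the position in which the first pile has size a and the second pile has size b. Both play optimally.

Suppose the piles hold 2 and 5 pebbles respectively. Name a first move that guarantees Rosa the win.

Work bottom-up. With no move the player to move loses. Otherwise the position is W if at least one move leads to an L position for the opponent, and L if every move leads to a W.
No move ever increases a pile, so every position that can arise here has a ≤ 2 and b ≤ 5; it is enough to label the cells with 0 ≤ a ≤ 2 and 0 ≤ b ≤ 5.
Every move lowers a or b (never raises either), so fill the grid row by row in increasing a, and left to right within a row: each cell's successors are then already labelled.
      b=0  b=1  b=2  b=3  b=4  b=5
a=0:    L    W    L    W    L    W
a=1:    L    W    L    W    L    W
a=2:    L    W    L    W    L    W
Cells with no legal move (terminal, hence L): (0,0), (1,0), (2,0).
The remaining L cells, each justified by listing all of its moves:
(0,2): only reaches (0,1)(W), which is W → L
(0,4): only reaches (0,3)(W), (0,1)(W), all W → L
(1,2): only reaches (1,1)(W), which is W → L
(1,4): only reaches (1,3)(W), (1,1)(W), all W → L
(2,2): only reaches (2,1)(W), which is W → L
(2,4): only reaches (2,3)(W), (2,1)(W), all W → L
Every other cell has at least one move into one of the L cells above, so it is W.
From (2,5), the L positions reachable in one move are: (2,4), (2,2). Any move reaching one of these is winning.

Move to (2,4).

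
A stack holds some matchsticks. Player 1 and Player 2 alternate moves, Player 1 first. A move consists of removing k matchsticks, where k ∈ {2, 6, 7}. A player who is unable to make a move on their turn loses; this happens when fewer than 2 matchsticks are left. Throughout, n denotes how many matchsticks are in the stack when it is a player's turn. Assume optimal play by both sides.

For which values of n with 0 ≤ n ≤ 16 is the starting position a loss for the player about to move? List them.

Label each position W (a win for the player to move) or L (a loss). A position with no legal move is L; any other position is W exactly when some move reaches an L, and L when every move reaches a W.
n=0: no move → L
n=1: no move → L
n=2: →0(L), so W
n=3: →1(L), so W
n=4: →2(W) only, which is W, so L
n=5: →3(W) only, which is W, so L
n=6: →4(L), so W
n=7: →5(L), so W
n=8: →1(L), so W
n=9: →7(W), 3(W), 2(W) — all W, so L
n=10: →4(L), so W
n=11: →9(L), so W
n=12: →5(L), so W
n=13: →11(W), 7(W), 6(W) — all W, so L
n=14: →12(W), 8(W), 7(W) — all W, so L
n=15: →13(L), so W
n=16: →14(L), so W
Reading off the rows marked L gives the requested list; there are 7 such values of n.

0, 1, 4, 5, 9, 13, 14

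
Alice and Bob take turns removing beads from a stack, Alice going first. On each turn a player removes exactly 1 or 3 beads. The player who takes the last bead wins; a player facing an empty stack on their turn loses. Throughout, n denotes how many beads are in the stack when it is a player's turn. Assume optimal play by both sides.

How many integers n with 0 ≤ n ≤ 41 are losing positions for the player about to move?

Classify positions by backward induction: terminal positions (no move available) are L. From any other position, the mover wins iff some move reaches an L.
n=0: no move → L
n=1: can move to 0, which is L ⇒ W
n=2: the only move is to 1(W), a W ⇒ L
n=3: can move to 2, which is L ⇒ W
n=4: moves to 3(W), 1(W); every one is W ⇒ L
n=5: can move to 4, which is L ⇒ W
n=6: moves to 5(W), 3(W); every one is W ⇒ L
n=7: can move to 6, which is L ⇒ W
n=8: moves to 7(W), 5(W); every one is W ⇒ L
n=9: can move to 8, which is L ⇒ W
n=10: moves to 9(W), 7(W); every one is W ⇒ L
n=11: can move to 10, which is L ⇒ W
n=12: moves to 11(W), 9(W); every one is W ⇒ L
n=13: can move to 12, which is L ⇒ W
n=14: moves to 13(W), 11(W); every one is W ⇒ L
n=15: can move to 14, which is L ⇒ W
n=16: moves to 15(W), 13(W); every one is W ⇒ L
n=17: can move to 16, which is L ⇒ W
n=18: moves to 17(W), 15(W); every one is W ⇒ L
n=19: can move to 18, which is L ⇒ W
n=20: moves to 19(W), 17(W); every one is W ⇒ L
n=21: can move to 20, which is L ⇒ W
n=22: moves to 21(W), 19(W); every one is W ⇒ L
n=23: can move to 22, which is L ⇒ W
n=24: moves to 23(W), 21(W); every one is W ⇒ L
n=25: can move to 24, which is L ⇒ W
n=26: moves to 25(W), 23(W); every one is W ⇒ L
n=27: can move to 26, which is L ⇒ W
n=28: moves to 27(W), 25(W); every one is W ⇒ L
n=29: can move to 28, which is L ⇒ W
n=30: moves to 29(W), 27(W); every one is W ⇒ L
n=31: can move to 30, which is L ⇒ W
n=32: moves to 31(W), 29(W); every one is W ⇒ L
n=33: can move to 32, which is L ⇒ W
n=34: moves to 33(W), 31(W); every one is W ⇒ L
n=35: can move to 34, which is L ⇒ W
n=36: moves to 35(W), 33(W); every one is W ⇒ L
n=37: can move to 36, which is L ⇒ W
n=38: moves to 37(W), 35(W); every one is W ⇒ L
n=39: can move to 38, which is L ⇒ W
n=40: moves to 39(W), 37(W); every one is W ⇒ L
n=41: can move to 40, which is L ⇒ W
L entries with 0 ≤ n ≤ 41: n = 0, 2, 4, 6, 8, 10, 12, 14, 16, 18, 20, 22, 24, 26, 28, 30, 32, 34, 36, 38, 40; that makes 21.

21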